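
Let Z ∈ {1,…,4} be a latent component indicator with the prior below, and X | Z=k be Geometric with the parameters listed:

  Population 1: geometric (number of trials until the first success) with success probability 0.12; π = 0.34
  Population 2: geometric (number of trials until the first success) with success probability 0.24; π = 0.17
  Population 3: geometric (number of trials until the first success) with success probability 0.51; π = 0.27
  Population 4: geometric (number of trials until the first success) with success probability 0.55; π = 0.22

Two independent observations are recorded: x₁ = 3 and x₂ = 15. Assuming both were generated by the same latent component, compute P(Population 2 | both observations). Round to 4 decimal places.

The responsibility of component k is π_k f_k(x) divided by Σ_j π_j f_j(x).
Since both observations come from the same component, the likelihood for component k is f_k(x₁)·f_k(x₂).
  f_1 = [0.12·(1−0.12)^2 = 0.12·0.7744 = 0.092928] × [0.0200419] = 0.00186245
  f_2 = [0.24·(1−0.24)^2 = 0.24·0.5776 = 0.138624] × [0.00514756] = 0.000713576
  f_3 = [0.51·(1−0.51)^2 = 0.51·0.2401 = 0.122451] × [2.34593e-05] = 2.87262e-06
  f_4 = [0.55·(1−0.55)^2 = 0.55·0.2025 = 0.111375] × [7.67959e-06] = 8.55314e-07
Weight by the priors:
  π_1·f_1 = 0.34 × 0.00186245 = 0.000633234
  π_2·f_2 = 0.17 × 0.000713576 = 0.000121308
  π_3·f_3 = 0.27 × 2.87262e-06 = 7.75606e-07
  π_4·f_4 = 0.22 × 8.55314e-07 = 1.88169e-07
Normaliser: 0.000633234 + 0.000121308 + 7.75606e-07 + 1.88169e-07 = 0.000755506
Responsibility of Population 2: 0.000121308 / 0.000755506 ≈ 0.1606

0.1606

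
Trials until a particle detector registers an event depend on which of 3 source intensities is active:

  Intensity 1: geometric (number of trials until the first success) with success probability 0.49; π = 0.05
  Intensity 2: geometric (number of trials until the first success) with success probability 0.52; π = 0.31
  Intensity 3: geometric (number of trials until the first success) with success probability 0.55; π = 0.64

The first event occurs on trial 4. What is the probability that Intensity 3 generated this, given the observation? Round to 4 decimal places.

0.6035

By Bayes' theorem, P(k | x) = P(Z=k) f_k(x) / Σ_j P(Z=j) f_j(x).
Evaluate each component's likelihood at the observed value:
  L_1 = 0.064999
  L_2 = 0.0575078
  L_3 = 0.0501187
Weight by the priors:
  P(Z=1)·L_1 = 0.05 × 0.064999 = 0.00324995
  P(Z=2)·L_2 = 0.31 × 0.0575078 = 0.0178274
  P(Z=3)·L_3 = 0.64 × 0.0501187 = 0.032076
Denominator: 0.00324995 + 0.0178274 + 0.032076 = 0.0531534
P(Intensity 3 | data) = 0.032076 / 0.0531534 ≈ 0.6035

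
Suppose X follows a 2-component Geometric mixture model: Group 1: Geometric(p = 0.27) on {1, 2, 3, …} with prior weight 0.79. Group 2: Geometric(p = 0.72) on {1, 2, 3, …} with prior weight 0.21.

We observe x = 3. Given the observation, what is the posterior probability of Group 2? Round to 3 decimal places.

0.094

P(component k | x) = π_k·f_k(x) / marginal(x), where marginal(x) = Σ_j π_j·f_j(x).
Geometric probabilities:
  L_1 = 0.143883
  L_2 = 0.056448
Multiply by the mixture weights:
  π_1·L_1 = 0.79 × 0.143883 = 0.113668
  π_2·L_2 = 0.21 × 0.056448 = 0.0118541
Normaliser: 0.113668 + 0.0118541 = 0.125522
Responsibility of Group 2: 0.0118541 / 0.125522 ≈ 0.094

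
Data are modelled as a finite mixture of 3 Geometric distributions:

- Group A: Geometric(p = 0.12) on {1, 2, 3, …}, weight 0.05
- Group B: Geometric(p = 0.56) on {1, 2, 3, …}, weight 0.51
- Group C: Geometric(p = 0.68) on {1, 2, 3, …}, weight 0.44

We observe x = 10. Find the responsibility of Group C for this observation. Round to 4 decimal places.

0.0050

P(component k | x) = π_k·f_k(x) / marginal(x), where marginal(x) = Σ_j π_j·f_j(x).
Geometric probabilities:
  L_A = 0.0379774
  L_B = 0.000346148
  L_C = 2.39254e-05
Unnormalised posteriors:
  π_A·L_A = 0.05 × 0.0379774 = 0.00189887
  π_B·L_B = 0.51 × 0.000346148 = 0.000176536
  π_C·L_C = 0.44 × 2.39254e-05 = 1.05272e-05
Evidence: 0.00189887 + 0.000176536 + 1.05272e-05 = 0.00208593
P(Group C | x) = 1.05272e-05 / 0.00208593 ≈ 0.0050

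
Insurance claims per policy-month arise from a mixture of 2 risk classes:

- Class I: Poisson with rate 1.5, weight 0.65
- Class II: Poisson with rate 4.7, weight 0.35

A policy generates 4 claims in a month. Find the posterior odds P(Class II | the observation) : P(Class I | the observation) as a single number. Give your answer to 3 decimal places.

2.116

Since P(k|x) ∝ π_k f_k(x), the posterior odds are π_i f_i(x) / (π_j f_j(x)).
Evaluate each component's likelihood at the observed value:
  f_I = e^(−1.5)·1.5^4/4! = 0.0470665
  f_II = e^(−4.7)·4.7^4/4! = 0.184925
Posterior odds = (π_II·f_II) / (π_I·f_I) = (0.35·0.184925) / (0.65·0.0470665) = 0.0647238 / 0.0305932 ≈ 2.116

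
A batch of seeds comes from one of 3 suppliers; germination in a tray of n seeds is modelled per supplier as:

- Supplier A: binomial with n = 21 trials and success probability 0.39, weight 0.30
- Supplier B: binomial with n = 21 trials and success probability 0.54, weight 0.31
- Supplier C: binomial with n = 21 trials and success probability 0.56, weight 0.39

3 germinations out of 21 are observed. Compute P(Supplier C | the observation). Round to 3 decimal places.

0.010

By Bayes' theorem, P(k | x) = w_k f_k(x) / Σ_j w_j f_j(x).
Binomial probabilities:
  f_A = C(21,3)·0.39^3·0.61^18 = 1330·0.059319·0.000136753 = 0.010789
  f_B = C(21,3)·0.54^3·0.46^18 = 1330·0.157464·8.50435e-07 = 0.000178104
  f_C = C(21,3)·0.56^3·0.44^18 = 1330·0.175616·3.82075e-07 = 8.92409e-05
Weight by the priors:
  w_A·f_A = 0.30 × 0.010789 = 0.00323671
  w_B·f_B = 0.31 × 0.000178104 = 5.52123e-05
  w_C·f_C = 0.39 × 8.92409e-05 = 3.48039e-05
Denominator: 0.00323671 + 5.52123e-05 + 3.48039e-05 = 0.00332673
So the posterior for Supplier C is 3.48039e-05 / 0.00332673 ≈ 0.010.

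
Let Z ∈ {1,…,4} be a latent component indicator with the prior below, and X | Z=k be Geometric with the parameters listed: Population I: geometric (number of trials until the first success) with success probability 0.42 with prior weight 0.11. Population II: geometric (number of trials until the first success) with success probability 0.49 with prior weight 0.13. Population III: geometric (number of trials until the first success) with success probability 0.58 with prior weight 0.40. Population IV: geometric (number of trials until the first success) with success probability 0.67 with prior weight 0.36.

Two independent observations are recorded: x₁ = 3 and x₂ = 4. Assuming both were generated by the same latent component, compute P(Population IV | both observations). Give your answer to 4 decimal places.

0.1334

By Bayes' theorem, P(k | x) = P(Z=k) f_k(x) / Σ_j P(Z=j) f_j(x).
Since both observations come from the same component, the likelihood for component k is f_k(x₁)·f_k(x₂).
  f_I = [0.141288] × [0.081947] = 0.0115781
  f_II = [0.127449] × [0.064999] = 0.00828406
  f_III = [0.102312] × [0.042971] = 0.00439645
  f_IV = [0.072963] × [0.0240778] = 0.00175679
Unnormalised posteriors:
  P(Z=I)·f_I = 0.11 × 0.0115781 = 0.00127359
  P(Z=II)·f_II = 0.13 × 0.00828406 = 0.00107693
  P(Z=III)·f_III = 0.40 × 0.00439645 = 0.00175858
  P(Z=IV)·f_IV = 0.36 × 0.00175679 = 0.000632444
Denominator: 0.00127359 + 0.00107693 + 0.00175858 + 0.000632444 = 0.00474155
P(Population IV | x₁,x₂) = 0.000632444 / 0.00474155 ≈ 0.1334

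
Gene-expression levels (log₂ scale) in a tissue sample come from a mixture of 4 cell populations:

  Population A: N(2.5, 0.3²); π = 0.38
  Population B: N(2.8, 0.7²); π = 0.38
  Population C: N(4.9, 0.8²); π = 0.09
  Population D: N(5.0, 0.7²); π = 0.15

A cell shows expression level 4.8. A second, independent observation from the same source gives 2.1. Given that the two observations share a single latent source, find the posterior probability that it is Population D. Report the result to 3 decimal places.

0.007

Apply Bayes' rule: the posterior for each component is proportional to its prior times its likelihood at x.
Since both observations come from the same component, the likelihood for component k is f_k(x₁)·f_k(x₂).
  L_A = [(1/(0.3·√(2π)))·exp(−(4.8−2.5)²/(2·0.3²)) = 1.329808·exp(-29.38889) = 2.29275e-13] × [0.5467] = 1.25345e-13
  L_B = [(1/(0.7·√(2π)))·exp(−(4.8−2.8)²/(2·0.7²)) = 0.569918·exp(-4.08163) = 0.00962014] × [0.345672] = 0.00332542
  L_C = [(1/(0.8·√(2π)))·exp(−(4.8−4.9)²/(2·0.8²)) = 0.498678·exp(-0.00781) = 0.494797] × [0.00109085] = 0.000539751
  L_D = [(1/(0.7·√(2π)))·exp(−(4.8−5.0)²/(2·0.7²)) = 0.569918·exp(-0.04082) = 0.547124] × [0.00010687] = 5.84712e-05
Weight by the priors:
  π_A·L_A = 0.38 × 1.25345e-13 = 4.7631e-14
  π_B·L_B = 0.38 × 0.00332542 = 0.00126366
  π_C·L_C = 0.09 × 0.000539751 = 4.85776e-05
  π_D·L_D = 0.15 × 5.84712e-05 = 8.77068e-06
Marginal: 4.7631e-14 + 0.00126366 + 4.85776e-05 + 8.77068e-06 = 0.00132101
So the posterior for Population D is 8.77068e-06 / 0.00132101 ≈ 0.007.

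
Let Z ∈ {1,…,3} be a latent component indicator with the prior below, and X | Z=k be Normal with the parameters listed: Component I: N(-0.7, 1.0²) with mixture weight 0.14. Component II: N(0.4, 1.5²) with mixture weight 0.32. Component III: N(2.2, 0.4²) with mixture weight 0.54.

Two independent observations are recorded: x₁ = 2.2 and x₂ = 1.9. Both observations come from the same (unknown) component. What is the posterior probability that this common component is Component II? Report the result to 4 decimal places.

The responsibility of component k is w_k f_k(x) divided by Σ_j w_j f_j(x).
Since both observations come from the same component, the likelihood for component k is f_k(x₁)·f_k(x₂).
  L_I = [0.00595253] × [0.013583] = 8.08531e-05
  L_II = [0.129457] × [0.161314] = 0.0208833
  L_III = [0.997356] × [0.752844] = 0.750853
Weight by the priors:
  w_I·L_I = 0.14 × 8.08531e-05 = 1.13194e-05
  w_II·L_II = 0.32 × 0.0208833 = 0.00668264
  w_III·L_III = 0.54 × 0.750853 = 0.405461
Denominator: 1.13194e-05 + 0.00668264 + 0.405461 = 0.412154
So the posterior for Component II is 0.00668264 / 0.412154 ≈ 0.0162.

0.0162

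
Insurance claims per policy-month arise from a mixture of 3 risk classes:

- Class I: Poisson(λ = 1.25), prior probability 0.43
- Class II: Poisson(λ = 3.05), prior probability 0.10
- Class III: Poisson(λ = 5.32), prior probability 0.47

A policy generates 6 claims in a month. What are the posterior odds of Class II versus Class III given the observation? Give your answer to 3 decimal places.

0.073

Since P(k|x) ∝ w_k f_k(x), the posterior odds are w_i f_i(x) / (w_j f_j(x)).
Component likelihoods at x = 6 claims:
  f_I = 0.00151796
  f_II = 0.0529503
  f_III = 0.15406
0.00529503 / 0.0724083 ≈ 0.073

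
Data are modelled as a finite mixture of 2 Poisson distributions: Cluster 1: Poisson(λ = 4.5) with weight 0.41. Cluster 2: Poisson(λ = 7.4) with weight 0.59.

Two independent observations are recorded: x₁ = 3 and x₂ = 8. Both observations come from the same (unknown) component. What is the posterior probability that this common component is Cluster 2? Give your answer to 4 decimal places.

By Bayes' theorem, P(k | x) = P(Z=k) f_k(x) / Σ_j P(Z=j) f_j(x).
Since both observations come from the same component, the likelihood for component k is f_k(x₁)·f_k(x₂).
  L_1 = [0.168718] × [0.0463292] = 0.00781656
  L_2 = [0.0412824] × [0.136318] = 0.00562754
Weight by the priors:
  P(Z=1)·L_1 = 0.41 × 0.00781656 = 0.00320479
  P(Z=2)·L_2 = 0.59 × 0.00562754 = 0.00332025
Normaliser: 0.00320479 + 0.00332025 = 0.00652504
P(Cluster 2 | x₁,x₂) ≈ 0.5088

0.5088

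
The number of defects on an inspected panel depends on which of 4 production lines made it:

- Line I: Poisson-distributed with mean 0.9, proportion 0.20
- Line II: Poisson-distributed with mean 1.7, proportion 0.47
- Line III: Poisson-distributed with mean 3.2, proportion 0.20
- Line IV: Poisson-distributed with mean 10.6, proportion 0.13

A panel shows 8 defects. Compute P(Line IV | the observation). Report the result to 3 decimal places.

0.844

Posterior ∝ prior × likelihood, so P(k | x) ∝ π_k f_k(x); normalise over all components.
Evaluate each component's likelihood at the observed value:
  p_I = 4.34065e-06
  p_II = 0.000316061
  p_III = 0.0111157
  p_IV = 0.0984929
Multiply by the mixture weights:
  π_I·p_I = 0.20 × 4.34065e-06 = 8.68129e-07
  π_II·p_II = 0.47 × 0.000316061 = 0.000148548
  π_III·p_III = 0.20 × 0.0111157 = 0.00222314
  π_IV·p_IV = 0.13 × 0.0984929 = 0.0128041
Denominator: 8.68129e-07 + 0.000148548 + 0.00222314 + 0.0128041 = 0.0151766
P(Line IV | data) = 0.0128041 / 0.0151766 ≈ 0.844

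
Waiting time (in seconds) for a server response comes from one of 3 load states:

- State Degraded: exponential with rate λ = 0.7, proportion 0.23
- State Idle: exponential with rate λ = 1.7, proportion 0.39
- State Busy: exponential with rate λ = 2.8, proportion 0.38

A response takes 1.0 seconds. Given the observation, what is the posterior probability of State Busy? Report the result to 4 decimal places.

0.2434

Posterior ∝ prior × likelihood, so P(k | x) ∝ w_k f_k(x); normalise over all components.
Exponential densities:
  p_Degraded = 0.7·e^(−0.7·1.0) = 0.7·e^(−0.7000) = 0.34761
  p_Idle = 1.7·e^(−1.7·1.0) = 1.7·e^(−1.7000) = 0.310562
  p_Busy = 2.8·e^(−2.8·1.0) = 2.8·e^(−2.8000) = 0.170268
Prior × likelihood for each component:
  w_Degraded·p_Degraded = 0.23 × 0.34761 = 0.0799502
  w_Idle·p_Idle = 0.39 × 0.310562 = 0.121119
  w_Busy·p_Busy = 0.38 × 0.170268 = 0.0647019
Sum: 0.0799502 + 0.121119 + 0.0647019 = 0.265771
So the posterior for State Busy is 0.0647019 / 0.265771 ≈ 0.2434.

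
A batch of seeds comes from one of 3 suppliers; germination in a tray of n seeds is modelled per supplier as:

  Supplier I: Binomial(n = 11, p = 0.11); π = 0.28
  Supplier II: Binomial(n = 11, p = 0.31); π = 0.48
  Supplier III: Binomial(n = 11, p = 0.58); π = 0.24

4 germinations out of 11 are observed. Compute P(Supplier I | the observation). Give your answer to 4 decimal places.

The responsibility of component k is π_k f_k(x) divided by Σ_j π_j f_j(x).
Binomial probabilities:
  L_I = 0.0213705
  L_II = 0.226936
  L_III = 0.0860936
Multiply by the mixture weights:
  π_I·L_I = 0.28 × 0.0213705 = 0.00598374
  π_II·L_II = 0.48 × 0.226936 = 0.10893
  π_III·L_III = 0.24 × 0.0860936 = 0.0206625
Evidence: 0.00598374 + 0.10893 + 0.0206625 = 0.135576
P(Supplier I | x) = 0.00598374 / 0.135576 ≈ 0.0441

0.0441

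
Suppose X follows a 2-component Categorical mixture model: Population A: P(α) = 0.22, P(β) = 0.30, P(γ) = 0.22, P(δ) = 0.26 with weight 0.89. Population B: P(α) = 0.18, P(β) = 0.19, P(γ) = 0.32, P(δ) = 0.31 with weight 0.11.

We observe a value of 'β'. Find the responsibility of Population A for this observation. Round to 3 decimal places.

0.927

P(component k | x) = P(Z=k)·f_k(x) / marginal(x), where marginal(x) = Σ_j P(Z=j)·f_j(x).
Categorical probabilities:
  p_A = P(β | comp) = 0.30
  p_B = P(β | comp) = 0.19
Unnormalised posteriors:
  P(Z=A)·p_A = 0.89 × 0.3 = 0.267
  P(Z=B)·p_B = 0.11 × 0.19 = 0.0209
Evidence: 0.267 + 0.0209 = 0.2879
Responsibility of Population A: 0.267 / 0.2879 ≈ 0.927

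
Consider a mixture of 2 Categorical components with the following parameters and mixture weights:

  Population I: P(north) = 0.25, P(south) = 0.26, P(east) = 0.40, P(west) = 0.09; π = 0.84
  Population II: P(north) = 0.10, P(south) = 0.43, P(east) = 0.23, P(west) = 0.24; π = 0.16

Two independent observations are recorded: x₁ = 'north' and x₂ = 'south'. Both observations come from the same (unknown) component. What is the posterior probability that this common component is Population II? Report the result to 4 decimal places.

0.1119

By Bayes' theorem, P(k | x) = P(Z=k) f_k(x) / Σ_j P(Z=j) f_j(x).
Since both observations come from the same component, the likelihood for component k is f_k(x₁)·f_k(x₂).
  p_I = [P(north | comp) = 0.25] × [0.26] = 0.065
  p_II = [P(north | comp) = 0.10] × [0.43] = 0.043
Prior × likelihood for each component:
  P(Z=I)·p_I = 0.84 × 0.065 = 0.0546
  P(Z=II)·p_II = 0.16 × 0.043 = 0.00688
Sum: 0.0546 + 0.00688 = 0.06148
P(Population II | x) = 0.00688 / 0.06148 ≈ 0.1119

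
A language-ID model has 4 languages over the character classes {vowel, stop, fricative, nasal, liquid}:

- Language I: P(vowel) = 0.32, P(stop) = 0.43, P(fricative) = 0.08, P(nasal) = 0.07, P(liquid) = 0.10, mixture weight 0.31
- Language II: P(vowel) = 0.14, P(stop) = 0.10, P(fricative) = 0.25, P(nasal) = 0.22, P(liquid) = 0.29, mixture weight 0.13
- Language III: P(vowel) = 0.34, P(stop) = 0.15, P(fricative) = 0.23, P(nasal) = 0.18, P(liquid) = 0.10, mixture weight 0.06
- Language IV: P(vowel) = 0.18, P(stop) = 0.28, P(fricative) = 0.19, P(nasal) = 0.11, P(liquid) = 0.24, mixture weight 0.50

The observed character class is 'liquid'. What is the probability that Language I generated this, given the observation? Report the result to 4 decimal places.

0.1592

Posterior ∝ prior × likelihood, so P(k | x) ∝ P(Z=k) f_k(x); normalise over all components.
Evaluate each component's likelihood at the observed value:
  f_I = P(liquid | comp) = 0.10
  f_II = P(liquid | comp) = 0.29
  f_III = P(liquid | comp) = 0.10
  f_IV = P(liquid | comp) = 0.24
Prior × likelihood for each component:
  P(Z=I)·f_I = 0.31 × 0.1 = 0.031
  P(Z=II)·f_II = 0.13 × 0.29 = 0.0377
  P(Z=III)·f_III = 0.06 × 0.1 = 0.006
  P(Z=IV)·f_IV = 0.50 × 0.24 = 0.12
Evidence: 0.031 + 0.0377 + 0.006 + 0.12 = 0.1947
Responsibility of Language I: 0.031 / 0.1947 ≈ 0.1592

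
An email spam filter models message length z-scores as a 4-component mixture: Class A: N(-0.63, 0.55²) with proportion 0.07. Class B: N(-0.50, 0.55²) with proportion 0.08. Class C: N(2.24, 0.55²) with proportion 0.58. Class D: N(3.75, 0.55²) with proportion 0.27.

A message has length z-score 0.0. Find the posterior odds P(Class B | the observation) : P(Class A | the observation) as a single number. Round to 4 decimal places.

Since P(k|x) ∝ P(Z=k) f_k(x), the posterior odds are P(Z=i) f_i(x) / (P(Z=j) f_j(x)).
Evaluate each component's likelihood at the observed value:
  f_A = 0.376388
  f_B = 0.479829
  f_C = 0.000181427
  f_D = 5.83301e-11
Odds = (0.08/0.07) × (0.479829/0.376388) = 1.14286 × 1.27483 ≈ 1.4569

1.4569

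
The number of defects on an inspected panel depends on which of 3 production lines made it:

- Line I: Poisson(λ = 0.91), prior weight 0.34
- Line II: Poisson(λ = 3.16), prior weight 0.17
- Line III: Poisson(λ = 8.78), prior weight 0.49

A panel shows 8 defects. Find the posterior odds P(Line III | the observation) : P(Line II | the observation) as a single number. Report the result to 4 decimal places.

37.1083

Posterior odds = (π_i f_i(x)) / (π_j f_j(x)); the normalising sum cancels.
Poisson probabilities:
  f_I = e^(−0.91)·0.91^8/8! = 4.69464e-06
  f_II = e^(−3.16)·3.16^8/8! = 0.0104618
  f_III = e^(−8.78)·8.78^8/8! = 0.134688
0.0659973 / 0.0017785 ≈ 37.1083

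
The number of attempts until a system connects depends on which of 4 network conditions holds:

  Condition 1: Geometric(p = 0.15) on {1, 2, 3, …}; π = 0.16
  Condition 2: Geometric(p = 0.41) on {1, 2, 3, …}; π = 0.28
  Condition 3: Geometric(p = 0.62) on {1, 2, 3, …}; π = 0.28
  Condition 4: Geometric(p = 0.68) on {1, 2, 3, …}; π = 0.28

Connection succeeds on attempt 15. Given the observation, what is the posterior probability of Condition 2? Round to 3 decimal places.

By Bayes' theorem, P(k | x) = π_k f_k(x) / Σ_j π_j f_j(x).
Geometric probabilities:
  L_1 = 0.0154155
  L_2 = 0.000253929
  L_3 = 8.11637e-07
  L_4 = 8.02802e-08
Prior × likelihood for each component:
  π_1·L_1 = 0.16 × 0.0154155 = 0.00246647
  π_2·L_2 = 0.28 × 0.000253929 = 7.11001e-05
  π_3·L_3 = 0.28 × 8.11637e-07 = 2.27258e-07
  π_4·L_4 = 0.28 × 8.02802e-08 = 2.24785e-08
Evidence: 0.00246647 + 7.11001e-05 + 2.27258e-07 + 2.24785e-08 = 0.00253782
So the posterior for Condition 2 is 7.11001e-05 / 0.00253782 ≈ 0.028.

0.028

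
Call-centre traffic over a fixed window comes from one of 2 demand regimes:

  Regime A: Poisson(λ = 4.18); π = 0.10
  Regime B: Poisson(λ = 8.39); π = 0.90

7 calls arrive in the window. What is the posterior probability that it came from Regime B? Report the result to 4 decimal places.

P(component k | x) = π_k·f_k(x) / marginal(x), where marginal(x) = Σ_j π_j·f_j(x).
Component likelihoods at x = 7 calls:
  L_A = e^(−4.18)·4.18^7/7! = 0.0676788
  L_B = e^(−8.39)·8.39^7/7! = 0.131878
Multiply by the mixture weights:
  π_A·L_A = 0.10 × 0.0676788 = 0.00676788
  π_B·L_B = 0.90 × 0.131878 = 0.11869
Marginal: 0.00676788 + 0.11869 = 0.125458
P(Regime B | 7 calls) ≈ 0.9461

0.9461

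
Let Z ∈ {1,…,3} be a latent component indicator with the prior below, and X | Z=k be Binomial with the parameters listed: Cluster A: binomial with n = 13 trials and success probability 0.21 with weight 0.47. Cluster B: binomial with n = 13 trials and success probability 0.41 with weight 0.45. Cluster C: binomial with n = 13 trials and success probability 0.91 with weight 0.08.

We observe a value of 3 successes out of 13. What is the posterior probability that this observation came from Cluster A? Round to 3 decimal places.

0.722

The responsibility of component k is π_k f_k(x) divided by Σ_j π_j f_j(x).
Component likelihoods at x = 3 successes out of 13:
  L_A = 0.250781
  L_B = 0.100748
  L_C = 7.51476e-09
Weight by the priors:
  π_A·L_A = 0.47 × 0.250781 = 0.117867
  π_B·L_B = 0.45 × 0.100748 = 0.0453367
  π_C·L_C = 0.08 × 7.51476e-09 = 6.01181e-10
Denominator: 0.117867 + 0.0453367 + 6.01181e-10 = 0.163204
So the posterior for Cluster A is 0.117867 / 0.163204 ≈ 0.722.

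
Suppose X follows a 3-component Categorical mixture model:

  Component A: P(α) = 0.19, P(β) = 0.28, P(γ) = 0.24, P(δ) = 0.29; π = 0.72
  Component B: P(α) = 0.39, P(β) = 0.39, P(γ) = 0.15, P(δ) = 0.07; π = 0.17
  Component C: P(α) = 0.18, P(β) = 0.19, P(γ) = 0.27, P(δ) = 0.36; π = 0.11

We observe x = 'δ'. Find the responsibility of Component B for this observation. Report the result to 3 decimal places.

By Bayes' theorem, P(k | x) = w_k f_k(x) / Σ_j w_j f_j(x).
Component likelihoods at x = 'δ':
  L_A = P(δ | comp) = 0.29
  L_B = P(δ | comp) = 0.07
  L_C = P(δ | comp) = 0.36
Unnormalised posteriors:
  w_A·L_A = 0.72 × 0.29 = 0.2088
  w_B·L_B = 0.17 × 0.07 = 0.0119
  w_C·L_C = 0.11 × 0.36 = 0.0396
Marginal: 0.2088 + 0.0119 + 0.0396 = 0.2603
P(Component B | the observation) = 0.0119 / 0.2603 ≈ 0.046

0.046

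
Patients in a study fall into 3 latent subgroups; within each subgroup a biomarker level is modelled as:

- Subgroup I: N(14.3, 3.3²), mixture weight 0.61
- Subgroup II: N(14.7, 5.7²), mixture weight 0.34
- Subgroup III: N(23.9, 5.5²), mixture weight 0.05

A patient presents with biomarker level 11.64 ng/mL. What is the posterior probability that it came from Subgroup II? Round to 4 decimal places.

0.2777

By Bayes' theorem, P(k | x) = π_k f_k(x) / Σ_j π_j f_j(x).
Evaluate each component's likelihood at the observed value:
  L_I = 0.0873591
  L_II = 0.0605973
  L_III = 0.0060475
Unnormalised posteriors:
  π_I·L_I = 0.61 × 0.0873591 = 0.0532891
  π_II·L_II = 0.34 × 0.0605973 = 0.0206031
  π_III·L_III = 0.05 × 0.0060475 = 0.000302375
Denominator: 0.0532891 + 0.0206031 + 0.000302375 = 0.0741945
Responsibility of Subgroup II: 0.0206031 / 0.0741945 ≈ 0.2777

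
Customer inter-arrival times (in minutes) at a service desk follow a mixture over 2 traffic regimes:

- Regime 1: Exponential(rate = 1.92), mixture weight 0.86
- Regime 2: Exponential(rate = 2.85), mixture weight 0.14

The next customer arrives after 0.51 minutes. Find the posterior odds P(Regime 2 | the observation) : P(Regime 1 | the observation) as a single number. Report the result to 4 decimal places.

Only the two components matter; the odds are (π_i f_i(x)) / (π_j f_j(x)).
Component likelihoods at x = 0.51 minutes:
  L_1 = 1.92·e^(−1.92·0.51) = 1.92·e^(−0.9792) = 0.721174
  L_2 = 2.85·e^(−2.85·0.51) = 2.85·e^(−1.4535) = 0.66619
Posterior odds = (π_2·L_2) / (π_1·L_1) = (0.14·0.66619) / (0.86·0.721174) = 0.0932665 / 0.62021 ≈ 0.1504

0.1504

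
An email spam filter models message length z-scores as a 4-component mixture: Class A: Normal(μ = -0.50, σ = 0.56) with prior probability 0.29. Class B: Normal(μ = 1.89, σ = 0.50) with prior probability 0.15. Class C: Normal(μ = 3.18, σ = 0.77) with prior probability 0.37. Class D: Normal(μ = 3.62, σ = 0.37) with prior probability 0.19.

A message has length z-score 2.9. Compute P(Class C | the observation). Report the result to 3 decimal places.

0.795

Posterior ∝ prior × likelihood, so P(k | x) ∝ π_k f_k(x); normalise over all components.
Component likelihoods at x = 2.9:
  f_A = (1/(0.56·√(2π)))·exp(−(2.9−-0.50)²/(2·0.56²)) = 0.712397·exp(-18.43112) = 7.04997e-09
  f_B = (1/(0.50·√(2π)))·exp(−(2.9−1.89)²/(2·0.50²)) = 0.797885·exp(-2.04020) = 0.103727
  f_C = (1/(0.77·√(2π)))·exp(−(2.9−3.18)²/(2·0.77²)) = 0.518107·exp(-0.06612) = 0.48496
  f_D = (1/(0.37·√(2π)))·exp(−(2.9−3.62)²/(2·0.37²)) = 1.078222·exp(-1.89335) = 0.162344
Weight by the priors:
  π_A·f_A = 0.29 × 7.04997e-09 = 2.04449e-09
  π_B·f_B = 0.15 × 0.103727 = 0.0155591
  π_C·f_C = 0.37 × 0.48496 = 0.179435
  π_D·f_D = 0.19 × 0.162344 = 0.0308453
Evidence: 2.04449e-09 + 0.0155591 + 0.179435 + 0.0308453 = 0.225839
So the posterior for Class C is 0.179435 / 0.225839 ≈ 0.795.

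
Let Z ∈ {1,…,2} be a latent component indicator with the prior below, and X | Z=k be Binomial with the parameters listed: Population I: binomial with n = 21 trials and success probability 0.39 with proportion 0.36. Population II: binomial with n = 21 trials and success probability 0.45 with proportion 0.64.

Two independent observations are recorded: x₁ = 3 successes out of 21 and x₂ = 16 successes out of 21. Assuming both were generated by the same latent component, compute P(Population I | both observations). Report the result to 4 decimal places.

0.2864

P(component k | x) = P(Z=k)·f_k(x) / marginal(x), where marginal(x) = Σ_j P(Z=j)·f_j(x).
Since both observations come from the same component, the likelihood for component k is f_k(x₁)·f_k(x₂).
  f_I = [C(21,3)·0.39^3·0.61^18 = 1330·0.059319·0.000136753 = 0.010789] × [0.000492296] = 5.31139e-06
  f_II = [C(21,3)·0.45^3·0.55^18 = 1330·0.091125·2.12094e-05 = 0.0025705] × [0.00289572] = 7.44345e-06
Unnormalised posteriors:
  P(Z=I)·f_I = 0.36 × 5.31139e-06 = 1.9121e-06
  P(Z=II)·f_II = 0.64 × 7.44345e-06 = 4.76381e-06
Marginal: 1.9121e-06 + 4.76381e-06 = 6.67591e-06
Responsibility of Population I: 1.9121e-06 / 6.67591e-06 ≈ 0.2864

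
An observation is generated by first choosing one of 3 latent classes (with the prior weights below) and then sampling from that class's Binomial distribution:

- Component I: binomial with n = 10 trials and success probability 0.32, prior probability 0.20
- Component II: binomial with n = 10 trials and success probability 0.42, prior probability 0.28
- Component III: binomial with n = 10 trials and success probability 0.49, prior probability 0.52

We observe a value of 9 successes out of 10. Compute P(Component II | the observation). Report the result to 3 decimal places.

0.131

Apply Bayes' rule: the posterior for each component is proportional to its prior times its likelihood at x.
Binomial probabilities:
  f_I = C(10,9)·0.32^9·0.68^1 = 10·3.51844e-05·0.68 = 0.000239254
  f_II = C(10,9)·0.42^9·0.58^1 = 10·0.000406671·0.58 = 0.00235869
  f_III = C(10,9)·0.49^9·0.51^1 = 10·0.00162841·0.51 = 0.00830491
Prior × likelihood for each component:
  P(Z=I)·f_I = 0.20 × 0.000239254 = 4.78507e-05
  P(Z=II)·f_II = 0.28 × 0.00235869 = 0.000660434
  P(Z=III)·f_III = 0.52 × 0.00830491 = 0.00431855
Denominator: 4.78507e-05 + 0.000660434 + 0.00431855 = 0.00502684
So the posterior for Component II is 0.000660434 / 0.00502684 ≈ 0.131.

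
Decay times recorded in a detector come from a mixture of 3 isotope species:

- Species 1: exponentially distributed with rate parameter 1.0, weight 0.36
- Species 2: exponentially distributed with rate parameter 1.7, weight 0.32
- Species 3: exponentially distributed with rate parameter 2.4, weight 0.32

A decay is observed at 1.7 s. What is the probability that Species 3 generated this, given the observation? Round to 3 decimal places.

0.119

By Bayes' theorem, P(k | x) = P(Z=k) f_k(x) / Σ_j P(Z=j) f_j(x).
Exponential densities:
  L_1 = 1.0·e^(−1.0·1.7) = 1.0·e^(−1.7000) = 0.182684
  L_2 = 1.7·e^(−1.7·1.7) = 1.7·e^(−2.8900) = 0.0944796
  L_3 = 2.4·e^(−2.4·1.7) = 2.4·e^(−4.0800) = 0.0405779
Multiply by the mixture weights:
  P(Z=1)·L_1 = 0.36 × 0.182684 = 0.0657661
  P(Z=2)·L_2 = 0.32 × 0.0944796 = 0.0302335
  P(Z=3)·L_3 = 0.32 × 0.0405779 = 0.0129849
Normaliser: 0.0657661 + 0.0302335 + 0.0129849 = 0.108984
So the posterior for Species 3 is 0.0129849 / 0.108984 ≈ 0.119.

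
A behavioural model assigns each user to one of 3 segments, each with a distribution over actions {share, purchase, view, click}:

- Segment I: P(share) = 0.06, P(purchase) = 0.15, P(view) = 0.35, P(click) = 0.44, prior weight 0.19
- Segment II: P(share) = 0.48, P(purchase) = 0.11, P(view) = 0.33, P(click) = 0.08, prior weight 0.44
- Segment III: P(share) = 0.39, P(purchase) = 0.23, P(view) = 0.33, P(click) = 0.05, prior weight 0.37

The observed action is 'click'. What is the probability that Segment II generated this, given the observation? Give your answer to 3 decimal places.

0.256

By Bayes' theorem, P(k | x) = w_k f_k(x) / Σ_j w_j f_j(x).
Component likelihoods at x = 'click':
  L_I = 0.44
  L_II = 0.08
  L_III = 0.05
Multiply by the mixture weights:
  w_I·L_I = 0.19 × 0.44 = 0.0836
  w_II·L_II = 0.44 × 0.08 = 0.0352
  w_III·L_III = 0.37 × 0.05 = 0.0185
Denominator: 0.0836 + 0.0352 + 0.0185 = 0.1373
Responsibility of Segment II: 0.0352 / 0.1373 ≈ 0.256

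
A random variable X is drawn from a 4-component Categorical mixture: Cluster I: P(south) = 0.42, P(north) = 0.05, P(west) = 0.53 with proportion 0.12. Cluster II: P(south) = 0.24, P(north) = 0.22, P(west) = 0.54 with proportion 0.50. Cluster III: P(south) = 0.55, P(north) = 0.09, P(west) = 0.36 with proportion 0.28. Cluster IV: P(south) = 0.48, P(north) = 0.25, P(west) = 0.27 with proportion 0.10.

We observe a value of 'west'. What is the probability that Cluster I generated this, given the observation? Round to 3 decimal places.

0.138

The responsibility of component k is P(Z=k) f_k(x) divided by Σ_j P(Z=j) f_j(x).
Evaluate each component's likelihood at the observed value:
  f_I = 0.53
  f_II = 0.54
  f_III = 0.36
  f_IV = 0.27
Multiply by the mixture weights:
  P(Z=I)·f_I = 0.12 × 0.53 = 0.0636
  P(Z=II)·f_II = 0.50 × 0.54 = 0.27
  P(Z=III)·f_III = 0.28 × 0.36 = 0.1008
  P(Z=IV)·f_IV = 0.10 × 0.27 = 0.027
Denominator: 0.0636 + 0.27 + 0.1008 + 0.027 = 0.4614
P(Cluster I | 'west') ≈ 0.138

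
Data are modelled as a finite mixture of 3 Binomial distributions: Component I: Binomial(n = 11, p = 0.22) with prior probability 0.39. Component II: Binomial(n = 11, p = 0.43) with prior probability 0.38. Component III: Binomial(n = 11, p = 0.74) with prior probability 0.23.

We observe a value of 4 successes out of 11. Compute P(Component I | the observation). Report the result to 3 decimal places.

Apply Bayes' rule: the posterior for each component is proportional to its prior times its likelihood at x.
Component likelihoods at x = 4 successes out of 11:
  L_I = C(11,4)·0.22^4·0.78^7 = 330·0.00234256·0.175656 = 0.13579
  L_II = C(11,4)·0.43^4·0.57^7 = 330·0.034188·0.019549 = 0.220552
  L_III = C(11,4)·0.74^4·0.26^7 = 330·0.299866·8.03181e-05 = 0.00794793
Weight by the priors:
  π_I·L_I = 0.39 × 0.13579 = 0.052958
  π_II·L_II = 0.38 × 0.220552 = 0.0838099
  π_III·L_III = 0.23 × 0.00794793 = 0.00182802
Normaliser: 0.052958 + 0.0838099 + 0.00182802 = 0.138596
So the posterior for Component I is 0.052958 / 0.138596 ≈ 0.382.

0.382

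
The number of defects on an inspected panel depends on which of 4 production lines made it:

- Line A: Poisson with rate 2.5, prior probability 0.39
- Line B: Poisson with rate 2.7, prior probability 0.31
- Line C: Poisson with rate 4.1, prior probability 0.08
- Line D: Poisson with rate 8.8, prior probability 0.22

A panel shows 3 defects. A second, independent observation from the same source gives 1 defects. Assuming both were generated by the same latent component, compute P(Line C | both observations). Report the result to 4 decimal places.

Posterior ∝ prior × likelihood, so P(k | x) ∝ w_k f_k(x); normalise over all components.
Since both observations come from the same component, the likelihood for component k is f_k(x₁)·f_k(x₂).
  f_A = [e^(−2.5)·2.5^3/3! = 0.213763] × [0.205212] = 0.0438668
  f_B = [e^(−2.7)·2.7^3/3! = 0.220468] × [0.181455] = 0.0400049
  f_C = [e^(−4.1)·4.1^3/3! = 0.190368] × [0.067948] = 0.0129351
  f_D = [e^(−8.8)·8.8^3/3! = 0.0171201] × [0.00132645] = 2.27089e-05
Unnormalised posteriors:
  w_A·f_A = 0.39 × 0.0438668 = 0.0171081
  w_B·f_B = 0.31 × 0.0400049 = 0.0124015
  w_C·f_C = 0.08 × 0.0129351 = 0.00103481
  w_D·f_D = 0.22 × 2.27089e-05 = 4.99596e-06
Normaliser: 0.0171081 + 0.0124015 + 0.00103481 + 4.99596e-06 = 0.0305494
So the posterior for Line C is 0.00103481 / 0.0305494 ≈ 0.0339.

0.0339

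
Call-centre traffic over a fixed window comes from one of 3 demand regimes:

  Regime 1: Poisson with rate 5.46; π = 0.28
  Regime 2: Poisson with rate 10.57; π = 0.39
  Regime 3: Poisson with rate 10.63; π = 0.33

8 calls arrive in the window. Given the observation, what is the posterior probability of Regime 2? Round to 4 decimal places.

Apply Bayes' rule: the posterior for each component is proportional to its prior times its likelihood at x.
Poisson probabilities:
  f_1 = 0.0833245
  f_2 = 0.0992171
  f_3 = 0.0977677
Unnormalised posteriors:
  w_1·f_1 = 0.28 × 0.0833245 = 0.0233309
  w_2·f_2 = 0.39 × 0.0992171 = 0.0386947
  w_3·f_3 = 0.33 × 0.0977677 = 0.0322633
Normaliser: 0.0233309 + 0.0386947 + 0.0322633 = 0.0942889
So the posterior for Regime 2 is 0.0386947 / 0.0942889 ≈ 0.4104.

0.4104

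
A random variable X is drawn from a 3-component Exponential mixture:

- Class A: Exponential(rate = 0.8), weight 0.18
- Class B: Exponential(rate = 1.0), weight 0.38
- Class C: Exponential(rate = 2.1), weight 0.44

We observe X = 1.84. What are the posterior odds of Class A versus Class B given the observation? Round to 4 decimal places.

0.5475

Posterior odds = (w_i f_i(x)) / (w_j f_j(x)); the normalising sum cancels.
Component likelihoods at x = 1.84:
  f_A = 0.8·e^(−0.8·1.84) = 0.8·e^(−1.4720) = 0.183573
  f_B = 1.0·e^(−1.0·1.84) = 1.0·e^(−1.8400) = 0.158817
  f_C = 2.1·e^(−2.1·1.84) = 2.1·e^(−3.8640) = 0.0440662
0.0330431 / 0.0603506 ≈ 0.5475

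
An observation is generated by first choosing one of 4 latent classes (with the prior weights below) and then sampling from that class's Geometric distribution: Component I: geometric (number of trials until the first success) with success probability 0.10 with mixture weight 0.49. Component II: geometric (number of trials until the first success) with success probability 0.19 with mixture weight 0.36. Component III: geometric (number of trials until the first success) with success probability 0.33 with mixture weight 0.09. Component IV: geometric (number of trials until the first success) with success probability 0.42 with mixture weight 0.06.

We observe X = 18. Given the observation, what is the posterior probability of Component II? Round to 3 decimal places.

0.188

The responsibility of component k is P(Z=k) f_k(x) divided by Σ_j P(Z=j) f_j(x).
Component likelihoods at x = 18:
  L_I = 0.10·(1−0.10)^17 = 0.10·0.166772 = 0.0166772
  L_II = 0.19·(1−0.19)^17 = 0.19·0.0278128 = 0.00528444
  L_III = 0.33·(1−0.33)^17 = 0.33·0.00110477 = 0.000364574
  L_IV = 0.42·(1−0.42)^17 = 0.42·9.51209e-05 = 3.99508e-05
Multiply by the mixture weights:
  P(Z=I)·L_I = 0.49 × 0.0166772 = 0.00817182
  P(Z=II)·L_II = 0.36 × 0.00528444 = 0.0019024
  P(Z=III)·L_III = 0.09 × 0.000364574 = 3.28117e-05
  P(Z=IV)·L_IV = 0.06 × 3.99508e-05 = 2.39705e-06
Marginal: 0.00817182 + 0.0019024 + 3.28117e-05 + 2.39705e-06 = 0.0101094
So the posterior for Component II is 0.0019024 / 0.0101094 ≈ 0.188.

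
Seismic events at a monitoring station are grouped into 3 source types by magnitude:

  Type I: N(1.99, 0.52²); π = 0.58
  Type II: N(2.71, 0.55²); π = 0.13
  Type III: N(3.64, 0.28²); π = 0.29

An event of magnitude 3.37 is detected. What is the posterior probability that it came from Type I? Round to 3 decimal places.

0.041

P(component k | x) = π_k·f_k(x) / marginal(x), where marginal(x) = Σ_j π_j·f_j(x).
Normal densities:
  f_I = (1/(0.52·√(2π)))·exp(−(3.37−1.99)²/(2·0.52²)) = 0.767197·exp(-3.52145) = 0.0226757
  f_II = (1/(0.55·√(2π)))·exp(−(3.37−2.71)²/(2·0.55²)) = 0.725350·exp(-0.72000) = 0.353066
  f_III = (1/(0.28·√(2π)))·exp(−(3.37−3.64)²/(2·0.28²)) = 1.424794·exp(-0.46492) = 0.895032
Multiply by the mixture weights:
  π_I·f_I = 0.58 × 0.0226757 = 0.0131519
  π_II·f_II = 0.13 × 0.353066 = 0.0458985
  π_III·f_III = 0.29 × 0.895032 = 0.259559
Marginal: 0.0131519 + 0.0458985 + 0.259559 = 0.31861
P(Type I | the observation) = 0.0131519 / 0.31861 ≈ 0.041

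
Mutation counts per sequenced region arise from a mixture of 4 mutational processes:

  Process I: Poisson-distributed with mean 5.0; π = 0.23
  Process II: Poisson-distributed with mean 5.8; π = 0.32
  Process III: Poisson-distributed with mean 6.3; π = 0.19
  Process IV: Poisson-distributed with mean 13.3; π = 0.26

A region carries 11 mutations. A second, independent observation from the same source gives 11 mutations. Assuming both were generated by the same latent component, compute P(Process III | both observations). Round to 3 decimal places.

0.057

Apply Bayes' rule: the posterior for each component is proportional to its prior times its likelihood at x.
Since both observations come from the same component, the likelihood for component k is f_k(x₁)·f_k(x₂).
  p_I = [0.00824218] × [0.00824218] = 6.79335e-05
  p_II = [0.0189515] × [0.0189515] = 0.00035916
  p_III = [0.0285453] × [0.0285453] = 0.000814836
  p_IV = [0.0966264] × [0.0966264] = 0.00933666
Prior × likelihood for each component:
  P(Z=I)·p_I = 0.23 × 6.79335e-05 = 1.56247e-05
  P(Z=II)·p_II = 0.32 × 0.00035916 = 0.000114931
  P(Z=III)·p_III = 0.19 × 0.000814836 = 0.000154819
  P(Z=IV)·p_IV = 0.26 × 0.00933666 = 0.00242753
Evidence: 1.56247e-05 + 0.000114931 + 0.000154819 + 0.00242753 = 0.00271291
P(Process III | x) = 0.000154819 / 0.00271291 ≈ 0.057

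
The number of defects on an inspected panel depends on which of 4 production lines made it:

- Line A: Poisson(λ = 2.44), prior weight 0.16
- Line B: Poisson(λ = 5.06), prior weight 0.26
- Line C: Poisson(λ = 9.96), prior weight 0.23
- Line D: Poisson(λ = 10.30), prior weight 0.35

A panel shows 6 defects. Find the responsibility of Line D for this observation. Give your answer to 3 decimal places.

Posterior ∝ prior × likelihood, so P(k | x) ∝ P(Z=k) f_k(x); normalise over all components.
Evaluate each component's likelihood at the observed value:
  f_A = e^(−2.44)·2.44^6/6! = 0.0255463
  f_B = e^(−5.06)·5.06^6/6! = 0.147925
  f_C = e^(−9.96)·9.96^6/6! = 0.0640694
  f_D = e^(−10.30)·10.30^6/6! = 0.0557773
Weight by the priors:
  P(Z=A)·f_A = 0.16 × 0.0255463 = 0.00408741
  P(Z=B)·f_B = 0.26 × 0.147925 = 0.0384604
  P(Z=C)·f_C = 0.23 × 0.0640694 = 0.014736
  P(Z=D)·f_D = 0.35 × 0.0557773 = 0.0195221
Sum: 0.00408741 + 0.0384604 + 0.014736 + 0.0195221 = 0.0768058
P(Line D | 6 defects) = 0.0195221 / 0.0768058 ≈ 0.254

0.254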